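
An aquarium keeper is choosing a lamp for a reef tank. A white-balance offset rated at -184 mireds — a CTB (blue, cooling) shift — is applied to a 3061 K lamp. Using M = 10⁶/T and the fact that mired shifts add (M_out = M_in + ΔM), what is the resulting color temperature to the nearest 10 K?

7010 K

M_in = 10⁶/3061 = 326.69 mireds.
M_out = 326.69 + (-184) = 142.69 mireds.
T_out = 10⁶/142.69 = 7008.2 K → 7010 K.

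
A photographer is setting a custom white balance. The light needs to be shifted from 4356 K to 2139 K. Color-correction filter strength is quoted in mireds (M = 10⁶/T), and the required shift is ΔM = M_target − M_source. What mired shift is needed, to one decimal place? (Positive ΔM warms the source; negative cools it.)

+237.9 mireds

M_source = 10⁶/4356 = 229.568; M_target = 10⁶/2139 = 467.508.
ΔM = 467.508 − 229.568 = 237.940 → +237.9 mireds, a warming shift.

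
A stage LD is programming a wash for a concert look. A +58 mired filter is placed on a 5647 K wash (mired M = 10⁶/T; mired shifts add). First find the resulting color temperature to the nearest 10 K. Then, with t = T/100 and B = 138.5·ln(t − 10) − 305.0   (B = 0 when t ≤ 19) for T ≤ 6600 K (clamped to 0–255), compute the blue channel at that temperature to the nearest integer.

177

M_in = 10⁶/5647 = 177.09; M_out = 177.09 + (+58) = 235.09.
T_out = 10⁶/235.09 = 4253.8 K → 4250 K; t = 42.5.
B = 138.5·ln(42.5 − 10) − 305.0 = 138.5·ln 32.5 − 305.0 = 138.5·3.4812 − 305.0 = 177.152.
Rounded: 177.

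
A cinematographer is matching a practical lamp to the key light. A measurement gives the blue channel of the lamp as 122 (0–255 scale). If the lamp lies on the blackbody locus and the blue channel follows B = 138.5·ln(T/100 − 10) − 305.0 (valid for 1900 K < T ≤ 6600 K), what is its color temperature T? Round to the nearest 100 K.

ln(t − 10) = (122 + 305.0) / 138.5 = 3.0830.
t − 10 = e^3.0830 = 21.824, so t = 31.824.
T = 100·t = 3182 K → 3200 K to the nearest 100 K.

3200 K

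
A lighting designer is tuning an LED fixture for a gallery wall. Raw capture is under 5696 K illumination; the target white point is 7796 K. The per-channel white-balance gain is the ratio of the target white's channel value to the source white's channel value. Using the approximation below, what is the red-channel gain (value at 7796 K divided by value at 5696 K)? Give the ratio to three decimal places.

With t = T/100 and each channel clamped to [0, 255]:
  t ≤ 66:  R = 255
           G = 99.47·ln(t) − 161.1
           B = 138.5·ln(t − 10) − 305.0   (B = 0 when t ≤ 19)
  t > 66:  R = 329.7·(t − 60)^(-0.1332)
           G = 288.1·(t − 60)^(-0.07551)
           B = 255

0.880

At 5696 K (t = 56.96):
  R = 255 by definition for t ≤ 66.
At 7796 K (t = 77.96):
  R = 329.7·(77.96 − 60)^(-0.1332) = 329.7·17.96^(-0.1332) = 329.7·0.68065 = 224.412.
Gain = 224.412 / 255.000 = 0.8800 → 0.880.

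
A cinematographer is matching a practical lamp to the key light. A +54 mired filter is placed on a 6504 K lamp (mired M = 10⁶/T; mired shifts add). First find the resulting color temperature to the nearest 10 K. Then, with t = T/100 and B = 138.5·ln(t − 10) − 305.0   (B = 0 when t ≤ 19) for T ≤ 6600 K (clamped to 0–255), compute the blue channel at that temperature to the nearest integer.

M_in = 10⁶/6504 = 153.75; M_out = 153.75 + (+54) = 207.75.
T_out = 10⁶/207.75 = 4813.4 K → 4810 K; t = 48.1.
B = 138.5·ln(48.1 − 10) − 305.0 = 138.5·ln 38.1 − 305.0 = 138.5·3.6402 − 305.0 = 199.170.
Rounded: 199.

199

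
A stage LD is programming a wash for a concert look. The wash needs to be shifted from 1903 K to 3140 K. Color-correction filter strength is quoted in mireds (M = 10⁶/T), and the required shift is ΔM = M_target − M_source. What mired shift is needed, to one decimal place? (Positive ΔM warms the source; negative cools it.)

M_source = 10⁶/1903 = 525.486; M_target = 10⁶/3140 = 318.471.
ΔM = 318.471 − 525.486 = -207.015 → -207.0 mireds, a cooling shift.

-207.0 mireds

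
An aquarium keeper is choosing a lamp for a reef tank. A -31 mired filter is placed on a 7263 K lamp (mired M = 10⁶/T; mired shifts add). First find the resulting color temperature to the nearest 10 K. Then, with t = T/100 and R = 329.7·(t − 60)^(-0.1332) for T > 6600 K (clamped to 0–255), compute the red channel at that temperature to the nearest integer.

M_in = 10⁶/7263 = 137.68; M_out = 137.68 + (-31) = 106.68.
T_out = 10⁶/106.68 = 9373.5 K → 9370 K; t = 93.7.
R = 329.7·(93.7 − 60)^(-0.1332) = 329.7·33.7^(-0.1332) = 329.7·0.62592 = 206.366.
Rounded: 206.

206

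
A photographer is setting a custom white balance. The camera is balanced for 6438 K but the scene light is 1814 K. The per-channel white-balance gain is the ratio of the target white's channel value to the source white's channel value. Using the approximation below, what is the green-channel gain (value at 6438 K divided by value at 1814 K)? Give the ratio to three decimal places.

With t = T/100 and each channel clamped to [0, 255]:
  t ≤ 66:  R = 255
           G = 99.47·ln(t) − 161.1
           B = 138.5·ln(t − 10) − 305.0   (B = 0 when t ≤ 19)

At 1814 K (t = 18.14):
  G = 99.47·ln 18.14 − 161.1 = 99.47·2.8981 − 161.1 = 127.176.
At 6438 K (t = 64.38):
  G = 99.47·ln 64.38 − 161.1 = 99.47·4.1648 − 161.1 = 253.173.
Gain = 253.173 / 127.176 = 1.9907 → 1.991.

1.991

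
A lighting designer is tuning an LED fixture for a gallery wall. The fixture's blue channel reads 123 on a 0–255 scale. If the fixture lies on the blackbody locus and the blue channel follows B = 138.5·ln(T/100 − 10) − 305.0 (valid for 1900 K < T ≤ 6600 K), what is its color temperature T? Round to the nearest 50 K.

ln(t − 10) = (123 + 305.0) / 138.5 = 3.0903.
t − 10 = e^3.0903 = 21.983, so t = 31.983.
T = 100·t = 3198 K → 3200 K to the nearest 50 K.

3200 K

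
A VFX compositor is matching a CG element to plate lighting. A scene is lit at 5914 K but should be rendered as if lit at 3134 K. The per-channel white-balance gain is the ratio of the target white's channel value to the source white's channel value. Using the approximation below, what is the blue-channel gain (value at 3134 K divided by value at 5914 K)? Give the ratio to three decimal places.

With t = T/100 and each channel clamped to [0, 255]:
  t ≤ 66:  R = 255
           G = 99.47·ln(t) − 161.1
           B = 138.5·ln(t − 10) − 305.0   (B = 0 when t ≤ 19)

At 5914 K (t = 59.14):
  B = 138.5·ln(59.14 − 10) − 305.0 = 138.5·ln 49.14 − 305.0 = 138.5·3.8947 − 305.0 = 234.412.
At 3134 K (t = 31.34):
  B = 138.5·ln(31.34 − 10) − 305.0 = 138.5·ln 21.34 − 305.0 = 138.5·3.0606 − 305.0 = 118.891.
Gain = 118.891 / 234.412 = 0.5072 → 0.507.

0.507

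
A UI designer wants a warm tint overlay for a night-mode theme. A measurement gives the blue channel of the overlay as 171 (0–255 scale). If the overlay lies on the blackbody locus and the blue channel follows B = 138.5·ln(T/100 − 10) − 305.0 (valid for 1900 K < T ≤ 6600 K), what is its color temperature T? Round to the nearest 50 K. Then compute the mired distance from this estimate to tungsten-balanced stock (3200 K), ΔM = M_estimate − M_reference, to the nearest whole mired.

ln(t − 10) = (171 + 305.0) / 138.5 = 3.4368.
t − 10 = e^3.4368 = 31.088, so t = 41.088.
T = 100·t = 4109 K → 4100 K to the nearest 50 K.
M_estimate = 10⁶/4100 = 243.90; M_reference = 10⁶/3200 = 312.50.
ΔM = 243.90 − 312.50 = -68.60 → -69 mireds.

-69 mireds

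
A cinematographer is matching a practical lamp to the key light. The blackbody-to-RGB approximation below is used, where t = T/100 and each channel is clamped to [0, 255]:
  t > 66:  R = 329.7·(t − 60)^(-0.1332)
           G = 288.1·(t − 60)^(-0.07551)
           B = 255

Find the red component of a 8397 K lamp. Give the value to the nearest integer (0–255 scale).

t = 8397/100 = 83.97; the t > 66 branch applies.
R = 329.7·(83.97 − 60)^(-0.1332) = 329.7·23.97^(-0.1332) = 329.7·0.65498 = 215.947.
Rounded: 216.

216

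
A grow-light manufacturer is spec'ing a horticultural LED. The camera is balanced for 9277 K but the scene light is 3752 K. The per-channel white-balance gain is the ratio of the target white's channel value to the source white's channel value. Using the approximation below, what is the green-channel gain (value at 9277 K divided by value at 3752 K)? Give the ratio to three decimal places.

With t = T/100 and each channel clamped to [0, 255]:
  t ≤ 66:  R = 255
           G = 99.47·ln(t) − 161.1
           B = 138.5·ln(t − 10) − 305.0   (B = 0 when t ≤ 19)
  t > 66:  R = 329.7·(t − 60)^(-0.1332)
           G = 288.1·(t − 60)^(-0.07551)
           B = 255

At 3752 K (t = 37.52):
  G = 99.47·ln 37.52 − 161.1 = 99.47·3.6249 − 161.1 = 199.466.
At 9277 K (t = 92.77):
  G = 288.1·(92.77 − 60)^(-0.07551) = 288.1·32.77^(-0.07551) = 288.1·0.76836 = 221.365.
Gain = 221.365 / 199.466 = 1.1098 → 1.110.

1.110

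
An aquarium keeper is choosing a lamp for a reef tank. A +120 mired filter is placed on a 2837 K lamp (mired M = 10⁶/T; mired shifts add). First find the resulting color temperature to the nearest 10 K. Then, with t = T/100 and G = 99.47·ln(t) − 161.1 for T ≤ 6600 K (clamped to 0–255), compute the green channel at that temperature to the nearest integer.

M_in = 10⁶/2837 = 352.49; M_out = 352.49 + (+120) = 472.49.
T_out = 10⁶/472.49 = 2116.5 K → 2120 K; t = 21.2.
G = 99.47·ln 21.2 − 161.1 = 99.47·3.0540 − 161.1 = 142.681.
Rounded: 143.

143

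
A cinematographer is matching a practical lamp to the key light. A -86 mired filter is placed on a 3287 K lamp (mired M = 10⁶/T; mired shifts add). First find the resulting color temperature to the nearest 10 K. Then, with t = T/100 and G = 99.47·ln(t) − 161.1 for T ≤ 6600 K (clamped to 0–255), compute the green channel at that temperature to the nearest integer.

M_in = 10⁶/3287 = 304.23; M_out = 304.23 + (-86) = 218.23.
T_out = 10⁶/218.23 = 4582.3 K → 4580 K; t = 45.8.
G = 99.47·ln 45.8 − 161.1 = 99.47·3.8243 − 161.1 = 219.302.
Rounded: 219.

219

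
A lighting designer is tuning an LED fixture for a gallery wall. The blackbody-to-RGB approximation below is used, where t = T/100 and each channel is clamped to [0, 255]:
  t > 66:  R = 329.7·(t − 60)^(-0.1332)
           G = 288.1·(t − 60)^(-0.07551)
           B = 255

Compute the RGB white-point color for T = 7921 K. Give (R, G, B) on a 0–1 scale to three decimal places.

t = 7921/100 = 79.21; the t > 66 branch applies.
R = 329.7·(79.21 − 60)^(-0.1332) = 329.7·19.21^(-0.1332) = 329.7·0.67458 = 222.409.
G = 288.1·(79.21 − 60)^(-0.07551) = 288.1·19.21^(-0.07551) = 288.1·0.79998 = 230.475.
B = 255 by definition for t > 66.
Dividing each by 255: (0.8722, 0.9038, 1.0000) → (0.872, 0.904, 1.000).

(0.872, 0.904, 1.000)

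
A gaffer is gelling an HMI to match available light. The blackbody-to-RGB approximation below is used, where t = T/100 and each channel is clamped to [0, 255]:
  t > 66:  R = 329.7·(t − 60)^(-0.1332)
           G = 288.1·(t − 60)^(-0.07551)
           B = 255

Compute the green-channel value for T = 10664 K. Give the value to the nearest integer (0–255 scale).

t = 10664/100 = 106.64; the t > 66 branch applies.
G = 288.1·(106.64 − 60)^(-0.07551) = 288.1·46.64^(-0.07551) = 288.1·0.74816 = 215.544.
Rounded: 216.

216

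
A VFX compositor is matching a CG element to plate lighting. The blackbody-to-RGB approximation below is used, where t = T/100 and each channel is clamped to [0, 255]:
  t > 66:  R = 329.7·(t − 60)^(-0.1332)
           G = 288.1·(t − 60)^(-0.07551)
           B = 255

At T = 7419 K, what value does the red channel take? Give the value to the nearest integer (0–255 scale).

232

t = 7419/100 = 74.19; the t > 66 branch applies.
R = 329.7·(74.19 − 60)^(-0.1332) = 329.7·14.19^(-0.1332) = 329.7·0.70235 = 231.566.
Rounded: 232.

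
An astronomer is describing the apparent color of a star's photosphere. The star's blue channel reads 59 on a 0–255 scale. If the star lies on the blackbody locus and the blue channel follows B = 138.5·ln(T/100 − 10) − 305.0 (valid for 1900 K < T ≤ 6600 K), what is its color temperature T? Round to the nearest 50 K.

2400 K

ln(t − 10) = (59 + 305.0) / 138.5 = 2.6282.
t − 10 = e^2.6282 = 13.848, so t = 23.848.
T = 100·t = 2385 K → 2400 K to the nearest 50 K.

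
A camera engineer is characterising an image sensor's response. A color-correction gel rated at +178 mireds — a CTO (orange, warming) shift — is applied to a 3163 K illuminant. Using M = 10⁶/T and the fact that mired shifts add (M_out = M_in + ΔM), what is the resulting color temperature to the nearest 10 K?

M_in = 10⁶/3163 = 316.16 mireds.
M_out = 316.16 + (+178) = 494.16 mireds.
T_out = 10⁶/494.16 = 2023.7 K → 2020 K.

2020 K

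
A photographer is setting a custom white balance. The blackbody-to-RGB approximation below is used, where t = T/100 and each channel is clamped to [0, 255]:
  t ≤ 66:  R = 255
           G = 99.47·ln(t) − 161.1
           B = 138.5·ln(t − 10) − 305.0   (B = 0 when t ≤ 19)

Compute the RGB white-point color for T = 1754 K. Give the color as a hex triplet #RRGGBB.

#FF7C00

t = 1754/100 = 17.54; the t ≤ 66 branch applies.
R = 255 by definition for t ≤ 66.
G = 99.47·ln 17.54 − 161.1 = 99.47·2.8645 − 161.1 = 123.830.
t = 17.54 ≤ 19, so B = 0.
Rounded: (255, 124, 0).
In hex: #FF7C00.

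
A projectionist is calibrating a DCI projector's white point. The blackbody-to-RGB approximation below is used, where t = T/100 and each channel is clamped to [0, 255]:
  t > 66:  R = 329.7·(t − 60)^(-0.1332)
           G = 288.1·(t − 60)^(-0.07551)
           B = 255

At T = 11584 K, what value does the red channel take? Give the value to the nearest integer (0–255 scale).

193

t = 11584/100 = 115.84; the t > 66 branch applies.
R = 329.7·(115.84 − 60)^(-0.1332) = 329.7·55.84^(-0.1332) = 329.7·0.58520 = 192.942.
Rounded: 193.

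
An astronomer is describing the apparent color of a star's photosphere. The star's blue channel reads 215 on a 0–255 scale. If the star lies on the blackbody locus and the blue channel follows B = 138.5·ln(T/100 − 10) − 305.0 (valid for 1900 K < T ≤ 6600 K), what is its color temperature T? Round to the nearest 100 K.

ln(t − 10) = (215 + 305.0) / 138.5 = 3.7545.
t − 10 = e^3.7545 = 42.713, so t = 52.713.
T = 100·t = 5271 K → 5300 K to the nearest 100 K.

5300 K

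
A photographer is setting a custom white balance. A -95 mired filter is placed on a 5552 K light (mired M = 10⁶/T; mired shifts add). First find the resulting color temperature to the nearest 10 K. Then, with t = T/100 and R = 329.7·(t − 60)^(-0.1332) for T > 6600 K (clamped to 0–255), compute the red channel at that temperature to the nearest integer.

M_in = 10⁶/5552 = 180.12; M_out = 180.12 + (-95) = 85.12.
T_out = 10⁶/85.12 = 11748.8 K → 11750 K; t = 117.5.
R = 329.7·(117.5 − 60)^(-0.1332) = 329.7·57.5^(-0.1332) = 329.7·0.58292 = 192.190.
Rounded: 192.

192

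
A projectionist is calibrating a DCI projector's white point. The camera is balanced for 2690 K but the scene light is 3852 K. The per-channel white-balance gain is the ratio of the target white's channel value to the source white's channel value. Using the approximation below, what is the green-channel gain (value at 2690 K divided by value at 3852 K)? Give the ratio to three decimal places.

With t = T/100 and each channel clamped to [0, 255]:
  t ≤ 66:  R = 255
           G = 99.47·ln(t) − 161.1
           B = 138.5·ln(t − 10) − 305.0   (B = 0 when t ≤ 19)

At 3852 K (t = 38.52):
  G = 99.47·ln 38.52 − 161.1 = 99.47·3.6512 − 161.1 = 202.083.
At 2690 K (t = 26.9):
  G = 99.47·ln 26.9 − 161.1 = 99.47·3.2921 − 161.1 = 166.368.
Gain = 166.368 / 202.083 = 0.8233 → 0.823.

0.823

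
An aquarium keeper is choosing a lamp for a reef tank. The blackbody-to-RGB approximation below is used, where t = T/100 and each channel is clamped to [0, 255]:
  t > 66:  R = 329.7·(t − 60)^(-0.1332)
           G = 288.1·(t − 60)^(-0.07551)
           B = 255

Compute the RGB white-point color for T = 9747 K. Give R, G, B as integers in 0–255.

R=203, G=219, B=255

t = 9747/100 = 97.47; the t > 66 branch applies.
R = 329.7·(97.47 − 60)^(-0.1332) = 329.7·37.47^(-0.1332) = 329.7·0.61714 = 203.472.
G = 288.1·(97.47 − 60)^(-0.07551) = 288.1·37.47^(-0.07551) = 288.1·0.76063 = 219.136.
B = 255 by definition for t > 66.
Rounded: (203, 219, 255).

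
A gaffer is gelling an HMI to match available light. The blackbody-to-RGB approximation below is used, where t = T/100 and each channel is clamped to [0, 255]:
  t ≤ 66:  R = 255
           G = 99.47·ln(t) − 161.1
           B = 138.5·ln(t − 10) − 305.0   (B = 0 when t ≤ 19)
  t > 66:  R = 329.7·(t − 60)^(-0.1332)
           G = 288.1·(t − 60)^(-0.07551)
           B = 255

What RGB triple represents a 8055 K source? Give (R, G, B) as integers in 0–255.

t = 8055/100 = 80.55; the t > 66 branch applies.
R = 329.7·(80.55 − 60)^(-0.1332) = 329.7·20.55^(-0.1332) = 329.7·0.66855 = 220.421.
G = 288.1·(80.55 − 60)^(-0.07551) = 288.1·20.55^(-0.07551) = 288.1·0.79592 = 229.305.
B = 255 by definition for t > 66.
Rounded: (220, 229, 255).

(220, 229, 255)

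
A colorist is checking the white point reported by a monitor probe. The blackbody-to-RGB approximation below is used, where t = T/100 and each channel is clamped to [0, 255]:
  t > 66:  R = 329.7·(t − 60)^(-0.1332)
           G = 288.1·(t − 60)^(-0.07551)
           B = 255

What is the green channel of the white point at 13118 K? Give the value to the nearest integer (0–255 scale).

t = 13118/100 = 131.18; the t > 66 branch applies.
G = 288.1·(131.18 − 60)^(-0.07551) = 288.1·71.18^(-0.07551) = 288.1·0.72465 = 208.772.
Rounded: 209.

209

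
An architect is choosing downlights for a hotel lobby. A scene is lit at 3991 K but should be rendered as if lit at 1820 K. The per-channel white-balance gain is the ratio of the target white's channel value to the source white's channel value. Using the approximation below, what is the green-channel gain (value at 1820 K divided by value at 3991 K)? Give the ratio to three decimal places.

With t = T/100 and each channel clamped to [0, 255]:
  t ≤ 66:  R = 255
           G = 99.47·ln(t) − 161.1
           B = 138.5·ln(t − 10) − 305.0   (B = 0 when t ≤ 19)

At 3991 K (t = 39.91):
  G = 99.47·ln 39.91 − 161.1 = 99.47·3.6866 − 161.1 = 205.609.
At 1820 K (t = 18.2):
  G = 99.47·ln 18.2 − 161.1 = 99.47·2.9014 − 161.1 = 127.504.
Gain = 127.504 / 205.609 = 0.6201 → 0.620.

0.620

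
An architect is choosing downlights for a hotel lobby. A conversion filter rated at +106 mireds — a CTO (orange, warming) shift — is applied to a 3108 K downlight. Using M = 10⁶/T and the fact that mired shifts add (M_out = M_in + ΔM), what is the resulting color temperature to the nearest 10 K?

2340 K

M_in = 10⁶/3108 = 321.75 mireds.
M_out = 321.75 + (+106) = 427.75 mireds.
T_out = 10⁶/427.75 = 2337.8 K → 2340 K.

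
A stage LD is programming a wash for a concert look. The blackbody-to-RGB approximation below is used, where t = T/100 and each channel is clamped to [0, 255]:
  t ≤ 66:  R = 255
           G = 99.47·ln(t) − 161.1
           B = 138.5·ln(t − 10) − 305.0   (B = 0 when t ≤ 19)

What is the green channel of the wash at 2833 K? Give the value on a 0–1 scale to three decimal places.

0.673

t = 2833/100 = 28.33; the t ≤ 66 branch applies.
G = 99.47·ln 28.33 − 161.1 = 99.47·3.3439 − 161.1 = 171.520.
On a 0–1 scale: 171.520/255 = 0.6726 → 0.673.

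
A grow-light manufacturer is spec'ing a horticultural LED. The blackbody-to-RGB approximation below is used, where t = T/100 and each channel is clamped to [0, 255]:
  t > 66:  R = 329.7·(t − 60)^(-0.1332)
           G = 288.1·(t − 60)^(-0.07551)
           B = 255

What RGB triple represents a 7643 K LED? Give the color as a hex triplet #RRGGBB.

#E3E9FF

t = 7643/100 = 76.43; the t > 66 branch applies.
R = 329.7·(76.43 − 60)^(-0.1332) = 329.7·16.43^(-0.1332) = 329.7·0.68877 = 227.089.
G = 288.1·(76.43 − 60)^(-0.07551) = 288.1·16.43^(-0.07551) = 288.1·0.80948 = 233.212.
B = 255 by definition for t > 66.
Rounded: (227, 233, 255).
In hex: #E3E9FF.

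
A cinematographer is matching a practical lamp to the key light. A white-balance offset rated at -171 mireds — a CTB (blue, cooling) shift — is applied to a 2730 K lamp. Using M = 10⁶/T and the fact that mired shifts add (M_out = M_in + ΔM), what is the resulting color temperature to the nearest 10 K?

5120 K

M_in = 10⁶/2730 = 366.30 mireds.
M_out = 366.30 + (-171) = 195.30 mireds.
T_out = 10⁶/195.30 = 5120.3 K → 5120 K.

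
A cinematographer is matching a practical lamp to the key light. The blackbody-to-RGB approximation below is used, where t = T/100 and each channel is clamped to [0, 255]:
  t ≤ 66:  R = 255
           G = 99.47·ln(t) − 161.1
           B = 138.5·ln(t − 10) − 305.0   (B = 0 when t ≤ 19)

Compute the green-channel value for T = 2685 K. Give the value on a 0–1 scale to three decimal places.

t = 2685/100 = 26.85; the t ≤ 66 branch applies.
G = 99.47·ln 26.85 − 161.1 = 99.47·3.2903 − 161.1 = 166.183.
On a 0–1 scale: 166.183/255 = 0.6517 → 0.652.

0.652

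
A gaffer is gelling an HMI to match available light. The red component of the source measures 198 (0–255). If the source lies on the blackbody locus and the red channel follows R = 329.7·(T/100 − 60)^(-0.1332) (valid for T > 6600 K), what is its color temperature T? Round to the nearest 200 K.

(t − 60)^(-0.1332) = 198/329.7 = 0.60055.
t − 60 = 0.60055^(1/-0.1332) = 0.60055^(-7.508) = 45.980, so t = 105.980.
T = 100·t = 10598 K → 10600 K to the nearest 200 K.

10600 K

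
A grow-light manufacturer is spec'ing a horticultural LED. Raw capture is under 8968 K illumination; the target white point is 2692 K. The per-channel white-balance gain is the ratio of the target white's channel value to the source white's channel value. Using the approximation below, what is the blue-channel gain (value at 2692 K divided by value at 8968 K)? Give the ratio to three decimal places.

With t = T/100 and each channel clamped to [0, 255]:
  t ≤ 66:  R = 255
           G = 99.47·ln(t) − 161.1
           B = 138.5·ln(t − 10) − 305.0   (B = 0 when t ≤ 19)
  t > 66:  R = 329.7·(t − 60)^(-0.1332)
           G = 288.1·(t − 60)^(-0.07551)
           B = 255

0.340

At 8968 K (t = 89.68):
  B = 255 by definition for t > 66.
At 2692 K (t = 26.92):
  B = 138.5·ln(26.92 − 10) − 305.0 = 138.5·ln 16.92 − 305.0 = 138.5·2.8285 − 305.0 = 86.747.
Gain = 86.747 / 255.000 = 0.3402 → 0.340.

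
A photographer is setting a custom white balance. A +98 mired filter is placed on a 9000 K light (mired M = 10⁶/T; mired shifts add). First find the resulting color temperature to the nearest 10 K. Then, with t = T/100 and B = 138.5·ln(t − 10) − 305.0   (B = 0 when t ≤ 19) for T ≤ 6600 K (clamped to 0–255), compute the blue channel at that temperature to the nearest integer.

198

M_in = 10⁶/9000 = 111.11; M_out = 111.11 + (+98) = 209.11.
T_out = 10⁶/209.11 = 4782.1 K → 4780 K; t = 47.8.
B = 138.5·ln(47.8 − 10) − 305.0 = 138.5·ln 37.8 − 305.0 = 138.5·3.6323 − 305.0 = 198.075.
Rounded: 198.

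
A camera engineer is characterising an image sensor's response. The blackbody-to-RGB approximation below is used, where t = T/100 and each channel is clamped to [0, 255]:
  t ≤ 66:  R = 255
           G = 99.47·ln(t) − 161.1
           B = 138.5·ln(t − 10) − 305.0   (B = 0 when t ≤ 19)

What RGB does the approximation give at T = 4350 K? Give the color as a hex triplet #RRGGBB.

#FFD6B5

t = 4350/100 = 43.5; the t ≤ 66 branch applies.
R = 255 by definition for t ≤ 66.
G = 99.47·ln 43.5 − 161.1 = 99.47·3.7728 − 161.1 = 214.177.
B = 138.5·ln(43.5 − 10) − 305.0 = 138.5·ln 33.5 − 305.0 = 138.5·3.5115 − 305.0 = 181.349.
Rounded: (255, 214, 181).
In hex: #FFD6B5.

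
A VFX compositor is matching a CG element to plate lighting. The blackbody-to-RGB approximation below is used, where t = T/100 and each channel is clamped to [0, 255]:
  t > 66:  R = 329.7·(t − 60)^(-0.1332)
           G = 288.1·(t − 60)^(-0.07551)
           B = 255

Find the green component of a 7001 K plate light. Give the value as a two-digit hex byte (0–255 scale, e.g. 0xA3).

0xF2

t = 7001/100 = 70.01; the t > 66 branch applies.
G = 288.1·(70.01 − 60)^(-0.07551) = 288.1·10.01^(-0.07551) = 288.1·0.84034 = 242.103.
Rounded: 242; in hex, 0xF2.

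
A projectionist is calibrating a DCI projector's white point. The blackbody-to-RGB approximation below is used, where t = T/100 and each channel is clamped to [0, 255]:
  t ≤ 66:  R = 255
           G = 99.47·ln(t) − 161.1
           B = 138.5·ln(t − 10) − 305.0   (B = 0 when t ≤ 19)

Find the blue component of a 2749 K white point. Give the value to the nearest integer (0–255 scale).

t = 2749/100 = 27.49; the t ≤ 66 branch applies.
B = 138.5·ln(27.49 − 10) − 305.0 = 138.5·ln 17.49 − 305.0 = 138.5·2.8616 − 305.0 = 91.336.
Rounded: 91.

91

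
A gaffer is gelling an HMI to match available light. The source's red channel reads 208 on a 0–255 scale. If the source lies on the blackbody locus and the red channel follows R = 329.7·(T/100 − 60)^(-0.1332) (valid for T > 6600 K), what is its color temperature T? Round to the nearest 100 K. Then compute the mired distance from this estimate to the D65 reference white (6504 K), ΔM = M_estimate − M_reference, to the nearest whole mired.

(t − 60)^(-0.1332) = 208/329.7 = 0.63088.
t − 60 = 0.63088^(1/-0.1332) = 0.63088^(-7.508) = 31.763, so t = 91.763.
T = 100·t = 9176 K → 9200 K to the nearest 100 K.
M_estimate = 10⁶/9200 = 108.70; M_reference = 10⁶/6504 = 153.75.
ΔM = 108.70 − 153.75 = -45.06 → -45 mireds.

-45 mireds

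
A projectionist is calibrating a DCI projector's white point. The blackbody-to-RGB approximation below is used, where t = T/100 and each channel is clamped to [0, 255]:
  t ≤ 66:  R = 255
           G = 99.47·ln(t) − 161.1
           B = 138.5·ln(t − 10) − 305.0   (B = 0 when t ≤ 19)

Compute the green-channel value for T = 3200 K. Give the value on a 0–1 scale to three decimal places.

t = 3200/100 = 32; the t ≤ 66 branch applies.
G = 99.47·ln 32 − 161.1 = 99.47·3.4657 − 161.1 = 183.637.
On a 0–1 scale: 183.637/255 = 0.7201 → 0.720.

0.720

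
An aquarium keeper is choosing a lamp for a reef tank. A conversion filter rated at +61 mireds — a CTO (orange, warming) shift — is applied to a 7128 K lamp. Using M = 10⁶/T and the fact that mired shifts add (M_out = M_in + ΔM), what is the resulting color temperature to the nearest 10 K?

4970 K

M_in = 10⁶/7128 = 140.29 mireds.
M_out = 140.29 + (+61) = 201.29 mireds.
T_out = 10⁶/201.29 = 4967.9 K → 4970 K.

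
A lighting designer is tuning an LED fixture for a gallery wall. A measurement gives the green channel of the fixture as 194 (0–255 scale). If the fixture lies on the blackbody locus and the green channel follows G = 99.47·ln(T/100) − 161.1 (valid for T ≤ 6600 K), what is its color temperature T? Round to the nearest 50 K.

3550 K

ln t = (194 + 161.1) / 99.47 = 3.5699.
t = e^3.5699 = 35.514.
T = 100·t = 3551 K → 3550 K to the nearest 50 K.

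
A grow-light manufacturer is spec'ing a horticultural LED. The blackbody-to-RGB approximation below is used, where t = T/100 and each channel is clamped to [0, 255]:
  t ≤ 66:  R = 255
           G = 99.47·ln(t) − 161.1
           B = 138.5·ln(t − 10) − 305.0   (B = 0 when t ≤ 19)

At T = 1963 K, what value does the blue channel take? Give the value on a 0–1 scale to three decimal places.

t = 1963/100 = 19.63; the t ≤ 66 branch applies.
B = 138.5·ln(19.63 − 10) − 305.0 = 138.5·ln 9.63 − 305.0 = 138.5·2.2649 − 305.0 = 8.686.
On a 0–1 scale: 8.686/255 = 0.0341 → 0.034.

0.034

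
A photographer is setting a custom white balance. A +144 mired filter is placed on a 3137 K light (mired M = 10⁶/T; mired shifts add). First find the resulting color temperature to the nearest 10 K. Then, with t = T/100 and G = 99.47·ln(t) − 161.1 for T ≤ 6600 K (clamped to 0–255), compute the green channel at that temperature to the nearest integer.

M_in = 10⁶/3137 = 318.78; M_out = 318.78 + (+144) = 462.78.
T_out = 10⁶/462.78 = 2160.9 K → 2160 K; t = 21.6.
G = 99.47·ln 21.6 − 161.1 = 99.47·3.0727 − 161.1 = 144.541.
Rounded: 145.

145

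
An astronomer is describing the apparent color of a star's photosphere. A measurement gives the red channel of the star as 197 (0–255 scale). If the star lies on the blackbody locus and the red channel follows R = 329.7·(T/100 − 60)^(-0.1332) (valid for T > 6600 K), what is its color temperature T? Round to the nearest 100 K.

(t − 60)^(-0.1332) = 197/329.7 = 0.59751.
t − 60 = 0.59751^(1/-0.1332) = 0.59751^(-7.508) = 47.761, so t = 107.761.
T = 100·t = 10776 K → 10800 K to the nearest 100 K.

10800 K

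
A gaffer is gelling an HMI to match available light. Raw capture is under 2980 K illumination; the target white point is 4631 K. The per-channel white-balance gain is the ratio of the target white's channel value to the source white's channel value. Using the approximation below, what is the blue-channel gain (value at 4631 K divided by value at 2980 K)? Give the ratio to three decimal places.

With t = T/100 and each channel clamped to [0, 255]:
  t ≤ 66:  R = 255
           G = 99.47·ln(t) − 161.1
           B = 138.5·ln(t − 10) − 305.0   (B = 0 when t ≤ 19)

At 2980 K (t = 29.8):
  B = 138.5·ln(29.8 − 10) − 305.0 = 138.5·ln 19.8 − 305.0 = 138.5·2.9857 − 305.0 = 108.517.
At 4631 K (t = 46.31):
  B = 138.5·ln(46.31 − 10) − 305.0 = 138.5·ln 36.31 − 305.0 = 138.5·3.5921 − 305.0 = 192.505.
Gain = 192.505 / 108.517 = 1.7740 → 1.774.

1.774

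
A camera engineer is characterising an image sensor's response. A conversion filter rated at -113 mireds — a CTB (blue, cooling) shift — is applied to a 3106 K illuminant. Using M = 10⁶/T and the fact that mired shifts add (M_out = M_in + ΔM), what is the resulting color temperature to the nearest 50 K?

M_in = 10⁶/3106 = 321.96 mireds.
M_out = 321.96 + (-113) = 208.96 mireds.
T_out = 10⁶/208.96 = 4785.7 K → 4800 K.

4800 K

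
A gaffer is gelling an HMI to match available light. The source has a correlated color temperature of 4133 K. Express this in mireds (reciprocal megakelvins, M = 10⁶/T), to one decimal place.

M = 10⁶ / 4133 = 241.955 → 242.0 mireds.

242.0 mireds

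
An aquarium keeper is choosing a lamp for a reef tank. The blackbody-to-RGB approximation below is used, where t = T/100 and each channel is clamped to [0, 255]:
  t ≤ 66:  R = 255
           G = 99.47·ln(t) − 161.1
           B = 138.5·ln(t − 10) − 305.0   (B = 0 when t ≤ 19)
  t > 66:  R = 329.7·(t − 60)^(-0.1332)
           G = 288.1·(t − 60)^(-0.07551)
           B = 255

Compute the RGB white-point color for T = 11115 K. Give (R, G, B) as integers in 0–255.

t = 11115/100 = 111.15; the t > 66 branch applies.
R = 329.7·(111.15 − 60)^(-0.1332) = 329.7·51.15^(-0.1332) = 329.7·0.59208 = 195.209.
G = 288.1·(111.15 − 60)^(-0.07551) = 288.1·51.15^(-0.07551) = 288.1·0.74296 = 214.047.
B = 255 by definition for t > 66.
Rounded: (195, 214, 255).

(195, 214, 255)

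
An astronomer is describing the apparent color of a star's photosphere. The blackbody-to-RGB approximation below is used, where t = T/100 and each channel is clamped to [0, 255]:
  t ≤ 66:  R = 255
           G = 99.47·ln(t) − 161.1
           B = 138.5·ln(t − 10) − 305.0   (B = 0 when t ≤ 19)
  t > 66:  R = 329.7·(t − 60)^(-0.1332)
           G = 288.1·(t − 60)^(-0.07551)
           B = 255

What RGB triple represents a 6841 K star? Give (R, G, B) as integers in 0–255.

t = 6841/100 = 68.41; the t > 66 branch applies.
R = 329.7·(68.41 − 60)^(-0.1332) = 329.7·8.41^(-0.1332) = 329.7·0.75304 = 248.277.
G = 288.1·(68.41 − 60)^(-0.07551) = 288.1·8.41^(-0.07551) = 288.1·0.85147 = 245.308.
B = 255 by definition for t > 66.
Rounded: (248, 245, 255).

(248, 245, 255)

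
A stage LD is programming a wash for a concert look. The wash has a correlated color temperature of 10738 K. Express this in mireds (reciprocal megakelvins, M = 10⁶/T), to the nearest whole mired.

M = 10⁶ / 10738 = 93.127 → 93 mireds.

93 mireds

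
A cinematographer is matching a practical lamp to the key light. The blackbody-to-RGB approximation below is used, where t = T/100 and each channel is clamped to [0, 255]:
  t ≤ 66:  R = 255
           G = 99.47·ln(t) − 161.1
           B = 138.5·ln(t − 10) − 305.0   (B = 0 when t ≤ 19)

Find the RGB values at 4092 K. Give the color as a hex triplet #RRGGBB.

#FFD0AA

t = 4092/100 = 40.92; the t ≤ 66 branch applies.
R = 255 by definition for t ≤ 66.
G = 99.47·ln 40.92 − 161.1 = 99.47·3.7116 − 161.1 = 208.095.
B = 138.5·ln(40.92 − 10) − 305.0 = 138.5·ln 30.92 − 305.0 = 138.5·3.4314 − 305.0 = 170.249.
Rounded: (255, 208, 170).
In hex: #FFD0AA.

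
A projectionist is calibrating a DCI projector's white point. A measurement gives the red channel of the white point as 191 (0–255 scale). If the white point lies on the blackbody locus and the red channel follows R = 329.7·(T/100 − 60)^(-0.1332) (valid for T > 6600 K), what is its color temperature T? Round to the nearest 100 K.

12000 K

(t − 60)^(-0.1332) = 191/329.7 = 0.57931.
t − 60 = 0.57931^(1/-0.1332) = 0.57931^(-7.508) = 60.245, so t = 120.245.
T = 100·t = 12025 K → 12000 K to the nearest 100 K.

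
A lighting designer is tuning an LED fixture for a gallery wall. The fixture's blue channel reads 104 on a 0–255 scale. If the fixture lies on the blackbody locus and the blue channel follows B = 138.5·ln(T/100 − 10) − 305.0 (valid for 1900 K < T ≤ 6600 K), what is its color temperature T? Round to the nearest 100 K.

2900 K

ln(t − 10) = (104 + 305.0) / 138.5 = 2.9531.
t − 10 = e^2.9531 = 19.165, so t = 29.165.
T = 100·t = 2916 K → 2900 K to the nearest 100 K.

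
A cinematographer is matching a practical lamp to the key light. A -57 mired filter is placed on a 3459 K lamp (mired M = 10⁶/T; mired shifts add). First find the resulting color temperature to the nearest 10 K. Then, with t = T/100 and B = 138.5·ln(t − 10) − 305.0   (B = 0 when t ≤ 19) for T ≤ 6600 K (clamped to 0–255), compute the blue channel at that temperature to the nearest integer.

M_in = 10⁶/3459 = 289.10; M_out = 289.10 + (-57) = 232.10.
T_out = 10⁶/232.10 = 4308.5 K → 4310 K; t = 43.1.
B = 138.5·ln(43.1 − 10) − 305.0 = 138.5·ln 33.1 − 305.0 = 138.5·3.4995 − 305.0 = 179.685.
Rounded: 180.

180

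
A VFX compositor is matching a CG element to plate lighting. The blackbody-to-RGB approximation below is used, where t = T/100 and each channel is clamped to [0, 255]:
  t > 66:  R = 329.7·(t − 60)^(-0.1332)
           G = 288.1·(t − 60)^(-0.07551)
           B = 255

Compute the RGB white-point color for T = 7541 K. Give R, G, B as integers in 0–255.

R=229, G=234, B=255

t = 7541/100 = 75.41; the t > 66 branch applies.
R = 329.7·(75.41 − 60)^(-0.1332) = 329.7·15.41^(-0.1332) = 329.7·0.69468 = 229.036.
G = 288.1·(75.41 − 60)^(-0.07551) = 288.1·15.41^(-0.07551) = 288.1·0.81341 = 234.343.
B = 255 by definition for t > 66.
Rounded: (229, 234, 255).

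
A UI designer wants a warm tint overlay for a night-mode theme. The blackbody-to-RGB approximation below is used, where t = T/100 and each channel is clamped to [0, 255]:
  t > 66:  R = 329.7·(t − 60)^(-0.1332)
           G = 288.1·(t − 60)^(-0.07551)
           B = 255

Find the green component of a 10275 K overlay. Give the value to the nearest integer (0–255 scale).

t = 10275/100 = 102.75; the t > 66 branch applies.
G = 288.1·(102.75 − 60)^(-0.07551) = 288.1·42.75^(-0.07551) = 288.1·0.75309 = 216.966.
Rounded: 217.

217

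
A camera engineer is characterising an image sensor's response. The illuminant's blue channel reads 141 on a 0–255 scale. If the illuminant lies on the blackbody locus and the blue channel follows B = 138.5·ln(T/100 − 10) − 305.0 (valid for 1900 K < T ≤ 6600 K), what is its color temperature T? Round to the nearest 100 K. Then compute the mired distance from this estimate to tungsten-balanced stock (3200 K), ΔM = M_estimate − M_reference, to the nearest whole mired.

-27 mireds

ln(t − 10) = (141 + 305.0) / 138.5 = 3.2202.
t − 10 = e^3.2202 = 25.034, so t = 35.034.
T = 100·t = 3503 K → 3500 K to the nearest 100 K.
M_estimate = 10⁶/3500 = 285.71; M_reference = 10⁶/3200 = 312.50.
ΔM = 285.71 − 312.50 = -26.79 → -27 mireds.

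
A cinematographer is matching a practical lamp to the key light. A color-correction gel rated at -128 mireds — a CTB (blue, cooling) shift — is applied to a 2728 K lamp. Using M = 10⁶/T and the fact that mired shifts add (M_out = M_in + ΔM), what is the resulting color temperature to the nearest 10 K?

M_in = 10⁶/2728 = 366.57 mireds.
M_out = 366.57 + (-128) = 238.57 mireds.
T_out = 10⁶/238.57 = 4191.7 K → 4190 K.

4190 K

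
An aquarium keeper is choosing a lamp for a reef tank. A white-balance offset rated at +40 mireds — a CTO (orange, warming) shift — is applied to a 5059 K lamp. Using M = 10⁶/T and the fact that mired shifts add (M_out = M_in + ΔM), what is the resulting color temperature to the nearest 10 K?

4210 K

M_in = 10⁶/5059 = 197.67 mireds.
M_out = 197.67 + (+40) = 237.67 mireds.
T_out = 10⁶/237.67 = 4207.6 K → 4210 K.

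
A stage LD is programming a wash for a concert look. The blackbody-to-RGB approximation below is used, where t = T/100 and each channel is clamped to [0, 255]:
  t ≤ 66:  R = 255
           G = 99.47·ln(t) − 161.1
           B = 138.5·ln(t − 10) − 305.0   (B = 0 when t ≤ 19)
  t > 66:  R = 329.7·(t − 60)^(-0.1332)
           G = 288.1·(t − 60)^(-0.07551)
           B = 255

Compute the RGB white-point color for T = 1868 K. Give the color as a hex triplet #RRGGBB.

t = 1868/100 = 18.68; the t ≤ 66 branch applies.
R = 255 by definition for t ≤ 66.
G = 99.47·ln 18.68 − 161.1 = 99.47·2.9275 − 161.1 = 130.094.
t = 18.68 ≤ 19, so B = 0.
Rounded: (255, 130, 0).
In hex: #FF8200.

#FF8200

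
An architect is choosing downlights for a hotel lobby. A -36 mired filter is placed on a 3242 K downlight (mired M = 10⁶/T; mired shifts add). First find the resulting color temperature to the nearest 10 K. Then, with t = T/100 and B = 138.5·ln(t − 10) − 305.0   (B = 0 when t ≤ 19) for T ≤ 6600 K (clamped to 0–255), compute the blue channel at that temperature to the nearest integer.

M_in = 10⁶/3242 = 308.45; M_out = 308.45 + (-36) = 272.45.
T_out = 10⁶/272.45 = 3670.4 K → 3670 K; t = 36.7.
B = 138.5·ln(36.7 − 10) − 305.0 = 138.5·ln 26.7 − 305.0 = 138.5·3.2847 − 305.0 = 149.926.
Rounded: 150.

150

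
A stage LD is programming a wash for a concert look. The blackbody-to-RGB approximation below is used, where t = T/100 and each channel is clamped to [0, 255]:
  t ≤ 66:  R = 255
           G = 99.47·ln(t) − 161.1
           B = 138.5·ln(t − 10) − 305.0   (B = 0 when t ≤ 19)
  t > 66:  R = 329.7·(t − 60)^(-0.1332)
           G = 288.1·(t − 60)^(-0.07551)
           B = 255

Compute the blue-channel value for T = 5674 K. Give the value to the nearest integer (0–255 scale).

227

t = 5674/100 = 56.74; the t ≤ 66 branch applies.
B = 138.5·ln(56.74 − 10) − 305.0 = 138.5·ln 46.74 − 305.0 = 138.5·3.8446 − 305.0 = 227.477.
Rounded: 227.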